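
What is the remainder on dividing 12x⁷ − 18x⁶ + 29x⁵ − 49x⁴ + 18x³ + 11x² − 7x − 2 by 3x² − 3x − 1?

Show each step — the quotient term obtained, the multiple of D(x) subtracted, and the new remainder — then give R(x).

R(x) = 0

Step 1: lead(12x⁷ − 18x⁶ + 29x⁵ − 49x⁴ + 18x³ + 11x² − 7x − 2) ÷ lead(D) = 12x⁷ ÷ 3x² = 4x⁵. Subtract (4x⁵)·D = 12x⁷ − 12x⁶ − 4x⁵. Remainder: −6x⁶ + 33x⁵ − 49x⁴ + 18x³ + 11x² − 7x − 2.
Step 2: lead(−6x⁶ + 33x⁵ − 49x⁴ + 18x³ + 11x² − 7x − 2) ÷ lead(D) = −6x⁶ ÷ 3x² = −2x⁴. Subtract (−2x⁴)·D = −6x⁶ + 6x⁵ + 2x⁴. Remainder: 27x⁵ − 51x⁴ + 18x³ + 11x² − 7x − 2.
Step 3: lead(27x⁵ − 51x⁴ + 18x³ + 11x² − 7x − 2) ÷ lead(D) = 27x⁵ ÷ 3x² = 9x³. Subtract (9x³)·D = 27x⁵ − 27x⁴ − 9x³. Remainder: −24x⁴ + 27x³ + 11x² − 7x − 2.
Step 4: lead(−24x⁴ + 27x³ + 11x² − 7x − 2) ÷ lead(D) = −24x⁴ ÷ 3x² = −8x². Subtract (−8x²)·D = −24x⁴ + 24x³ + 8x². Remainder: 3x³ + 3x² − 7x − 2.
Step 5: lead(3x³ + 3x² − 7x − 2) ÷ lead(D) = 3x³ ÷ 3x² = x. Subtract (x)·D = 3x³ − 3x² − x. Remainder: 6x² − 6x − 2.
Step 6: lead(6x² − 6x − 2) ÷ lead(D) = 6x² ÷ 3x² = 2. Subtract (2)·D = 6x² − 6x − 2. Remainder: 0.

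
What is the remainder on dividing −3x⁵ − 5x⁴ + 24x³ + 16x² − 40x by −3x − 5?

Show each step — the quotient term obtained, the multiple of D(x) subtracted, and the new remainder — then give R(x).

R(x) = 0

Step 1: lead(−3x⁵ − 5x⁴ + 24x³ + 16x² − 40x) ÷ lead(D) = −3x⁵ ÷ −3x = x⁴. Subtract (x⁴)·D = −3x⁵ − 5x⁴. Remainder: 24x³ + 16x² − 40x.
Step 2: lead(24x³ + 16x² − 40x) ÷ lead(D) = 24x³ ÷ −3x = −8x². Subtract (−8x²)·D = 24x³ + 40x². Remainder: −24x² − 40x.
Step 3: lead(−24x² − 40x) ÷ lead(D) = −24x² ÷ −3x = 8x. Subtract (8x)·D = −24x² − 40x. Remainder: 0.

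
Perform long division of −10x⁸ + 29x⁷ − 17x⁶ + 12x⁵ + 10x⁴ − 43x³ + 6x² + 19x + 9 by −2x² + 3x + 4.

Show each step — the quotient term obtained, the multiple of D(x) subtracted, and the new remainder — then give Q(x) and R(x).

Step 1: lead(−10x⁸ + 29x⁷ − 17x⁶ + 12x⁵ + 10x⁴ − 43x³ + 6x² + 19x + 9) ÷ lead(D) = −10x⁸ ÷ −2x² = 5x⁶. Subtract (5x⁶)·D = −10x⁸ + 15x⁷ + 20x⁶. Remainder: 14x⁷ − 37x⁶ + 12x⁵ + 10x⁴ − 43x³ + 6x² + 19x + 9.
Step 2: lead(14x⁷ − 37x⁶ + 12x⁵ + 10x⁴ − 43x³ + 6x² + 19x + 9) ÷ lead(D) = 14x⁷ ÷ −2x² = −7x⁵. Subtract (−7x⁵)·D = 14x⁷ − 21x⁶ − 28x⁵. Remainder: −16x⁶ + 40x⁵ + 10x⁴ − 43x³ + 6x² + 19x + 9.
Step 3: lead(−16x⁶ + 40x⁵ + 10x⁴ − 43x³ + 6x² + 19x + 9) ÷ lead(D) = −16x⁶ ÷ −2x² = 8x⁴. Subtract (8x⁴)·D = −16x⁶ + 24x⁵ + 32x⁴. Remainder: 16x⁵ − 22x⁴ − 43x³ + 6x² + 19x + 9.
Step 4: lead(16x⁵ − 22x⁴ − 43x³ + 6x² + 19x + 9) ÷ lead(D) = 16x⁵ ÷ −2x² = −8x³. Subtract (−8x³)·D = 16x⁵ − 24x⁴ − 32x³. Remainder: 2x⁴ − 11x³ + 6x² + 19x + 9.
Step 5: lead(2x⁴ − 11x³ + 6x² + 19x + 9) ÷ lead(D) = 2x⁴ ÷ −2x² = −x². Subtract (−x²)·D = 2x⁴ − 3x³ − 4x². Remainder: −8x³ + 10x² + 19x + 9.
Step 6: lead(−8x³ + 10x² + 19x + 9) ÷ lead(D) = −8x³ ÷ −2x² = 4x. Subtract (4x)·D = −8x³ + 12x² + 16x. Remainder: −2x² + 3x + 9.
Step 7: lead(−2x² + 3x + 9) ÷ lead(D) = −2x² ÷ −2x² = 1. Subtract (1)·D = −2x² + 3x + 4. Remainder: 5.

Q(x) = 5x⁶ − 7x⁵ + 8x⁴ − 8x³ − x² + 4x + 1; R(x) = 5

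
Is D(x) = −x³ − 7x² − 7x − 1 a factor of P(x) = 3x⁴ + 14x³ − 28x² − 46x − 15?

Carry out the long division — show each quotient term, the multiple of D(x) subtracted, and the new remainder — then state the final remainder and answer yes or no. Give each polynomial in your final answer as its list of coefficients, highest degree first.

Step 1: lead(3x⁴ + 14x³ − 28x² − 46x − 15) ÷ lead(D) = 3x⁴ ÷ −x³ = −3x. Subtract (−3x)·D = 3x⁴ + 21x³ + 21x² + 3x. Remainder: −7x³ − 49x² − 49x − 15.
Step 2: lead(−7x³ − 49x² − 49x − 15) ÷ lead(D) = −7x³ ÷ −x³ = 7. Subtract (7)·D = −7x³ − 49x² − 49x − 7. Remainder: −8.

R = [-8], so D(x) is not a factor of P(x). no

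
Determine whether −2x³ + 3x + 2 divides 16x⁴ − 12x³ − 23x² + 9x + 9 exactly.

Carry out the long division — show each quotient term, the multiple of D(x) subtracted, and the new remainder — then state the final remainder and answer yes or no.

R(x) = x² + 7x − 3, so D(x) is not a factor of P(x). no

Step 1: lead(16x⁴ − 12x³ − 23x² + 9x + 9) ÷ lead(D) = 16x⁴ ÷ −2x³ = −8x. Subtract (−8x)·D = 16x⁴ − 24x² − 16x. Remainder: −12x³ + x² + 25x + 9.
Step 2: lead(−12x³ + x² + 25x + 9) ÷ lead(D) = −12x³ ÷ −2x³ = 6. Subtract (6)·D = −12x³ + 18x + 12. Remainder: x² + 7x − 3.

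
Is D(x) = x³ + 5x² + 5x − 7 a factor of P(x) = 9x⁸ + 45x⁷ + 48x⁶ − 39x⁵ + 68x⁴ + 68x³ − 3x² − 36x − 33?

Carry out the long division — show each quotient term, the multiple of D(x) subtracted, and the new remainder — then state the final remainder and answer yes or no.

R(x) = −5, so D(x) is not a factor of P(x). no

Step 1: lead(9x⁸ + 45x⁷ + 48x⁶ − 39x⁵ + 68x⁴ + 68x³ − 3x² − 36x − 33) ÷ lead(D) = 9x⁸ ÷ x³ = 9x⁵. Subtract (9x⁵)·D = 9x⁸ + 45x⁷ + 45x⁶ − 63x⁵. Remainder: 3x⁶ + 24x⁵ + 68x⁴ + 68x³ − 3x² − 36x − 33.
Step 2: lead(3x⁶ + 24x⁵ + 68x⁴ + 68x³ − 3x² − 36x − 33) ÷ lead(D) = 3x⁶ ÷ x³ = 3x³. Subtract (3x³)·D = 3x⁶ + 15x⁵ + 15x⁴ − 21x³. Remainder: 9x⁵ + 53x⁴ + 89x³ − 3x² − 36x − 33.
Step 3: lead(9x⁵ + 53x⁴ + 89x³ − 3x² − 36x − 33) ÷ lead(D) = 9x⁵ ÷ x³ = 9x². Subtract (9x²)·D = 9x⁵ + 45x⁴ + 45x³ − 63x². Remainder: 8x⁴ + 44x³ + 60x² − 36x − 33.
Step 4: lead(8x⁴ + 44x³ + 60x² − 36x − 33) ÷ lead(D) = 8x⁴ ÷ x³ = 8x. Subtract (8x)·D = 8x⁴ + 40x³ + 40x² − 56x. Remainder: 4x³ + 20x² + 20x − 33.
Step 5: lead(4x³ + 20x² + 20x − 33) ÷ lead(D) = 4x³ ÷ x³ = 4. Subtract (4)·D = 4x³ + 20x² + 20x − 28. Remainder: −5.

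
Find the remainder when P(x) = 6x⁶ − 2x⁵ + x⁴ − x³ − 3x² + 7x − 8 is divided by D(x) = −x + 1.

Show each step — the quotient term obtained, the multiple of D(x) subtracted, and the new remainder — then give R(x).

Step 1: lead(6x⁶ − 2x⁵ + x⁴ − x³ − 3x² + 7x − 8) ÷ lead(D) = 6x⁶ ÷ −x = −6x⁵. Subtract (−6x⁵)·D = 6x⁶ − 6x⁵. Remainder: 4x⁵ + x⁴ − x³ − 3x² + 7x − 8.
Step 2: lead(4x⁵ + x⁴ − x³ − 3x² + 7x − 8) ÷ lead(D) = 4x⁵ ÷ −x = −4x⁴. Subtract (−4x⁴)·D = 4x⁵ − 4x⁴. Remainder: 5x⁴ − x³ − 3x² + 7x − 8.
Step 3: lead(5x⁴ − x³ − 3x² + 7x − 8) ÷ lead(D) = 5x⁴ ÷ −x = −5x³. Subtract (−5x³)·D = 5x⁴ − 5x³. Remainder: 4x³ − 3x² + 7x − 8.
Step 4: lead(4x³ − 3x² + 7x − 8) ÷ lead(D) = 4x³ ÷ −x = −4x². Subtract (−4x²)·D = 4x³ − 4x². Remainder: x² + 7x − 8.
Step 5: lead(x² + 7x − 8) ÷ lead(D) = x² ÷ −x = −x. Subtract (−x)·D = x² − x. Remainder: 8x − 8.
Step 6: lead(8x − 8) ÷ lead(D) = 8x ÷ −x = −8. Subtract (−8)·D = 8x − 8. Remainder: 0.

R(x) = 0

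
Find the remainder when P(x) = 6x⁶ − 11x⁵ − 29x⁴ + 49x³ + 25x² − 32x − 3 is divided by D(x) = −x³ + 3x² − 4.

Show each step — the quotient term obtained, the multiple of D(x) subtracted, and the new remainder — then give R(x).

R(x) = −7

Step 1: lead(6x⁶ − 11x⁵ − 29x⁴ + 49x³ + 25x² − 32x − 3) ÷ lead(D) = 6x⁶ ÷ −x³ = −6x³. Subtract (−6x³)·D = 6x⁶ − 18x⁵ + 24x³. Remainder: 7x⁵ − 29x⁴ + 25x³ + 25x² − 32x − 3.
Step 2: lead(7x⁵ − 29x⁴ + 25x³ + 25x² − 32x − 3) ÷ lead(D) = 7x⁵ ÷ −x³ = −7x². Subtract (−7x²)·D = 7x⁵ − 21x⁴ + 28x². Remainder: −8x⁴ + 25x³ − 3x² − 32x − 3.
Step 3: lead(−8x⁴ + 25x³ − 3x² − 32x − 3) ÷ lead(D) = −8x⁴ ÷ −x³ = 8x. Subtract (8x)·D = −8x⁴ + 24x³ − 32x. Remainder: x³ − 3x² − 3.
Step 4: lead(x³ − 3x² − 3) ÷ lead(D) = x³ ÷ −x³ = −1. Subtract (−1)·D = x³ − 3x² + 4. Remainder: −7.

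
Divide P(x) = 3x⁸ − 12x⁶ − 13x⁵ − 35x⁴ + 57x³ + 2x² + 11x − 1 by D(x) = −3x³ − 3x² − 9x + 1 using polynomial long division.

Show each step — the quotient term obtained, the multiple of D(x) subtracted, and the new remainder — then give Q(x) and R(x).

Step 1: lead(3x⁸ − 12x⁶ − 13x⁵ − 35x⁴ + 57x³ + 2x² + 11x − 1) ÷ lead(D) = 3x⁸ ÷ −3x³ = −x⁵. Subtract (−x⁵)·D = 3x⁸ + 3x⁷ + 9x⁶ − x⁵. Remainder: −3x⁷ − 21x⁶ − 12x⁵ − 35x⁴ + 57x³ + 2x² + 11x − 1.
Step 2: lead(−3x⁷ − 21x⁶ − 12x⁵ − 35x⁴ + 57x³ + 2x² + 11x − 1) ÷ lead(D) = −3x⁷ ÷ −3x³ = x⁴. Subtract (x⁴)·D = −3x⁷ − 3x⁶ − 9x⁵ + x⁴. Remainder: −18x⁶ − 3x⁵ − 36x⁴ + 57x³ + 2x² + 11x − 1.
Step 3: lead(−18x⁶ − 3x⁵ − 36x⁴ + 57x³ + 2x² + 11x − 1) ÷ lead(D) = −18x⁶ ÷ −3x³ = 6x³. Subtract (6x³)·D = −18x⁶ − 18x⁵ − 54x⁴ + 6x³. Remainder: 15x⁵ + 18x⁴ + 51x³ + 2x² + 11x − 1.
Step 4: lead(15x⁵ + 18x⁴ + 51x³ + 2x² + 11x − 1) ÷ lead(D) = 15x⁵ ÷ −3x³ = −5x². Subtract (−5x²)·D = 15x⁵ + 15x⁴ + 45x³ − 5x². Remainder: 3x⁴ + 6x³ + 7x² + 11x − 1.
Step 5: lead(3x⁴ + 6x³ + 7x² + 11x − 1) ÷ lead(D) = 3x⁴ ÷ −3x³ = −x. Subtract (−x)·D = 3x⁴ + 3x³ + 9x² − x. Remainder: 3x³ − 2x² + 12x − 1.
Step 6: lead(3x³ − 2x² + 12x − 1) ÷ lead(D) = 3x³ ÷ −3x³ = −1. Subtract (−1)·D = 3x³ + 3x² + 9x − 1. Remainder: −5x² + 3x.

Q(x) = −x⁵ + x⁴ + 6x³ − 5x² − x − 1; R(x) = −5x² + 3x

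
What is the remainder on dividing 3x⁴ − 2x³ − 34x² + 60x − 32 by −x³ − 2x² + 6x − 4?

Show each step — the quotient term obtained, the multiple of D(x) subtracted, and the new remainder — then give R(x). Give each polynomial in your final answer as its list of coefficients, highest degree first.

R = [0]

Step 1: lead(3x⁴ − 2x³ − 34x² + 60x − 32) ÷ lead(D) = 3x⁴ ÷ −x³ = −3x. Subtract (−3x)·D = 3x⁴ + 6x³ − 18x² + 12x. Remainder: −8x³ − 16x² + 48x − 32.
Step 2: lead(−8x³ − 16x² + 48x − 32) ÷ lead(D) = −8x³ ÷ −x³ = 8. Subtract (8)·D = −8x³ − 16x² + 48x − 32. Remainder: 0.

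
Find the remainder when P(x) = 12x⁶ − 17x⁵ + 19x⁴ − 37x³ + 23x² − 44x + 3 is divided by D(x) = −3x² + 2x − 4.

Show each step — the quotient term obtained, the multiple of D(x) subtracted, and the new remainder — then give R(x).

Step 1: lead(12x⁶ − 17x⁵ + 19x⁴ − 37x³ + 23x² − 44x + 3) ÷ lead(D) = 12x⁶ ÷ −3x² = −4x⁴. Subtract (−4x⁴)·D = 12x⁶ − 8x⁵ + 16x⁴. Remainder: −9x⁵ + 3x⁴ − 37x³ + 23x² − 44x + 3.
Step 2: lead(−9x⁵ + 3x⁴ − 37x³ + 23x² − 44x + 3) ÷ lead(D) = −9x⁵ ÷ −3x² = 3x³. Subtract (3x³)·D = −9x⁵ + 6x⁴ − 12x³. Remainder: −3x⁴ − 25x³ + 23x² − 44x + 3.
Step 3: lead(−3x⁴ − 25x³ + 23x² − 44x + 3) ÷ lead(D) = −3x⁴ ÷ −3x² = x². Subtract (x²)·D = −3x⁴ + 2x³ − 4x². Remainder: −27x³ + 27x² − 44x + 3.
Step 4: lead(−27x³ + 27x² − 44x + 3) ÷ lead(D) = −27x³ ÷ −3x² = 9x. Subtract (9x)·D = −27x³ + 18x² − 36x. Remainder: 9x² − 8x + 3.
Step 5: lead(9x² − 8x + 3) ÷ lead(D) = 9x² ÷ −3x² = −3. Subtract (−3)·D = 9x² − 6x + 12. Remainder: −2x − 9.

R(x) = −2x − 9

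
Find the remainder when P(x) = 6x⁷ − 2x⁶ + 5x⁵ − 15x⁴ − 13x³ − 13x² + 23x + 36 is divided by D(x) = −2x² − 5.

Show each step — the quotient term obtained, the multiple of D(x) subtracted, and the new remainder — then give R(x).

R(x) = −7x + 6

Step 1: lead(6x⁷ − 2x⁶ + 5x⁵ − 15x⁴ − 13x³ − 13x² + 23x + 36) ÷ lead(D) = 6x⁷ ÷ −2x² = −3x⁵. Subtract (−3x⁵)·D = 6x⁷ + 15x⁵. Remainder: −2x⁶ − 10x⁵ − 15x⁴ − 13x³ − 13x² + 23x + 36.
Step 2: lead(−2x⁶ − 10x⁵ − 15x⁴ − 13x³ − 13x² + 23x + 36) ÷ lead(D) = −2x⁶ ÷ −2x² = x⁴. Subtract (x⁴)·D = −2x⁶ − 5x⁴. Remainder: −10x⁵ − 10x⁴ − 13x³ − 13x² + 23x + 36.
Step 3: lead(−10x⁵ − 10x⁴ − 13x³ − 13x² + 23x + 36) ÷ lead(D) = −10x⁵ ÷ −2x² = 5x³. Subtract (5x³)·D = −10x⁵ − 25x³. Remainder: −10x⁴ + 12x³ − 13x² + 23x + 36.
Step 4: lead(−10x⁴ + 12x³ − 13x² + 23x + 36) ÷ lead(D) = −10x⁴ ÷ −2x² = 5x². Subtract (5x²)·D = −10x⁴ − 25x². Remainder: 12x³ + 12x² + 23x + 36.
Step 5: lead(12x³ + 12x² + 23x + 36) ÷ lead(D) = 12x³ ÷ −2x² = −6x. Subtract (−6x)·D = 12x³ + 30x. Remainder: 12x² − 7x + 36.
Step 6: lead(12x² − 7x + 36) ÷ lead(D) = 12x² ÷ −2x² = −6. Subtract (−6)·D = 12x² + 30. Remainder: −7x + 6.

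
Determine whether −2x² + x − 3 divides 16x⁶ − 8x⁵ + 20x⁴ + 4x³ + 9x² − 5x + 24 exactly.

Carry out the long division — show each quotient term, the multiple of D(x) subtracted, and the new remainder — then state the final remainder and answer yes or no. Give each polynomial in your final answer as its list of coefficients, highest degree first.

R = [0], so D(x) is a factor of P(x). yes

Step 1: lead(16x⁶ − 8x⁵ + 20x⁴ + 4x³ + 9x² − 5x + 24) ÷ lead(D) = 16x⁶ ÷ −2x² = −8x⁴. Subtract (−8x⁴)·D = 16x⁶ − 8x⁵ + 24x⁴. Remainder: −4x⁴ + 4x³ + 9x² − 5x + 24.
Step 2: lead(−4x⁴ + 4x³ + 9x² − 5x + 24) ÷ lead(D) = −4x⁴ ÷ −2x² = 2x². Subtract (2x²)·D = −4x⁴ + 2x³ − 6x². Remainder: 2x³ + 15x² − 5x + 24.
Step 3: lead(2x³ + 15x² − 5x + 24) ÷ lead(D) = 2x³ ÷ −2x² = −x. Subtract (−x)·D = 2x³ − x² + 3x. Remainder: 16x² − 8x + 24.
Step 4: lead(16x² − 8x + 24) ÷ lead(D) = 16x² ÷ −2x² = −8. Subtract (−8)·D = 16x² − 8x + 24. Remainder: 0.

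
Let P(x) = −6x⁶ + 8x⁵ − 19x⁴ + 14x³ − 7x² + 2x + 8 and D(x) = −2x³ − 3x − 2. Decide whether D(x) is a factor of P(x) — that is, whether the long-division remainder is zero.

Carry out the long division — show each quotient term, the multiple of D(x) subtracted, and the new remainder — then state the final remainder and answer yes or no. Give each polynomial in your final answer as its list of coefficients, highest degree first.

R = [0], so D(x) is a factor of P(x). yes

Step 1: lead(−6x⁶ + 8x⁵ − 19x⁴ + 14x³ − 7x² + 2x + 8) ÷ lead(D) = −6x⁶ ÷ −2x³ = 3x³. Subtract (3x³)·D = −6x⁶ − 9x⁴ − 6x³. Remainder: 8x⁵ − 10x⁴ + 20x³ − 7x² + 2x + 8.
Step 2: lead(8x⁵ − 10x⁴ + 20x³ − 7x² + 2x + 8) ÷ lead(D) = 8x⁵ ÷ −2x³ = −4x². Subtract (−4x²)·D = 8x⁵ + 12x³ + 8x². Remainder: −10x⁴ + 8x³ − 15x² + 2x + 8.
Step 3: lead(−10x⁴ + 8x³ − 15x² + 2x + 8) ÷ lead(D) = −10x⁴ ÷ −2x³ = 5x. Subtract (5x)·D = −10x⁴ − 15x² − 10x. Remainder: 8x³ + 12x + 8.
Step 4: lead(8x³ + 12x + 8) ÷ lead(D) = 8x³ ÷ −2x³ = −4. Subtract (−4)·D = 8x³ + 12x + 8. Remainder: 0.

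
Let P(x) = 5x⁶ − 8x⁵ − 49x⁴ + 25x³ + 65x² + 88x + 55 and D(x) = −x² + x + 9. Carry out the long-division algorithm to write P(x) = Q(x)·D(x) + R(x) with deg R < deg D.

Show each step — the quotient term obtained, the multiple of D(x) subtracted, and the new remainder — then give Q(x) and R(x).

Step 1: lead(5x⁶ − 8x⁵ − 49x⁴ + 25x³ + 65x² + 88x + 55) ÷ lead(D) = 5x⁶ ÷ −x² = −5x⁴. Subtract (−5x⁴)·D = 5x⁶ − 5x⁵ − 45x⁴. Remainder: −3x⁵ − 4x⁴ + 25x³ + 65x² + 88x + 55.
Step 2: lead(−3x⁵ − 4x⁴ + 25x³ + 65x² + 88x + 55) ÷ lead(D) = −3x⁵ ÷ −x² = 3x³. Subtract (3x³)·D = −3x⁵ + 3x⁴ + 27x³. Remainder: −7x⁴ − 2x³ + 65x² + 88x + 55.
Step 3: lead(−7x⁴ − 2x³ + 65x² + 88x + 55) ÷ lead(D) = −7x⁴ ÷ −x² = 7x². Subtract (7x²)·D = −7x⁴ + 7x³ + 63x². Remainder: −9x³ + 2x² + 88x + 55.
Step 4: lead(−9x³ + 2x² + 88x + 55) ÷ lead(D) = −9x³ ÷ −x² = 9x. Subtract (9x)·D = −9x³ + 9x² + 81x. Remainder: −7x² + 7x + 55.
Step 5: lead(−7x² + 7x + 55) ÷ lead(D) = −7x² ÷ −x² = 7. Subtract (7)·D = −7x² + 7x + 63. Remainder: −8.

Q(x) = −5x⁴ + 3x³ + 7x² + 9x + 7; R(x) = −8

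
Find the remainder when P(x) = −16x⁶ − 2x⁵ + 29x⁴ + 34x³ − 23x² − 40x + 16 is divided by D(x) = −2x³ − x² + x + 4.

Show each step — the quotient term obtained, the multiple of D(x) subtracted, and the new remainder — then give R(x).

Step 1: lead(−16x⁶ − 2x⁵ + 29x⁴ + 34x³ − 23x² − 40x + 16) ÷ lead(D) = −16x⁶ ÷ −2x³ = 8x³. Subtract (8x³)·D = −16x⁶ − 8x⁵ + 8x⁴ + 32x³. Remainder: 6x⁵ + 21x⁴ + 2x³ − 23x² − 40x + 16.
Step 2: lead(6x⁵ + 21x⁴ + 2x³ − 23x² − 40x + 16) ÷ lead(D) = 6x⁵ ÷ −2x³ = −3x². Subtract (−3x²)·D = 6x⁵ + 3x⁴ − 3x³ − 12x². Remainder: 18x⁴ + 5x³ − 11x² − 40x + 16.
Step 3: lead(18x⁴ + 5x³ − 11x² − 40x + 16) ÷ lead(D) = 18x⁴ ÷ −2x³ = −9x. Subtract (−9x)·D = 18x⁴ + 9x³ − 9x² − 36x. Remainder: −4x³ − 2x² − 4x + 16.
Step 4: lead(−4x³ − 2x² − 4x + 16) ÷ lead(D) = −4x³ ÷ −2x³ = 2. Subtract (2)·D = −4x³ − 2x² + 2x + 8. Remainder: −6x + 8.

R(x) = −6x + 8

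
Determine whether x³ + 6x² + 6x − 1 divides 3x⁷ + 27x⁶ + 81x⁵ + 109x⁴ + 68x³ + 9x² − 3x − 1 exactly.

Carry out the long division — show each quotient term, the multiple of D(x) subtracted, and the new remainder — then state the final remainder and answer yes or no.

R(x) = 7x − 2, so D(x) is not a factor of P(x). no

Step 1: lead(3x⁷ + 27x⁶ + 81x⁵ + 109x⁴ + 68x³ + 9x² − 3x − 1) ÷ lead(D) = 3x⁷ ÷ x³ = 3x⁴. Subtract (3x⁴)·D = 3x⁷ + 18x⁶ + 18x⁵ − 3x⁴. Remainder: 9x⁶ + 63x⁵ + 112x⁴ + 68x³ + 9x² − 3x − 1.
Step 2: lead(9x⁶ + 63x⁵ + 112x⁴ + 68x³ + 9x² − 3x − 1) ÷ lead(D) = 9x⁶ ÷ x³ = 9x³. Subtract (9x³)·D = 9x⁶ + 54x⁵ + 54x⁴ − 9x³. Remainder: 9x⁵ + 58x⁴ + 77x³ + 9x² − 3x − 1.
Step 3: lead(9x⁵ + 58x⁴ + 77x³ + 9x² − 3x − 1) ÷ lead(D) = 9x⁵ ÷ x³ = 9x². Subtract (9x²)·D = 9x⁵ + 54x⁴ + 54x³ − 9x². Remainder: 4x⁴ + 23x³ + 18x² − 3x − 1.
Step 4: lead(4x⁴ + 23x³ + 18x² − 3x − 1) ÷ lead(D) = 4x⁴ ÷ x³ = 4x. Subtract (4x)·D = 4x⁴ + 24x³ + 24x² − 4x. Remainder: −x³ − 6x² + x − 1.
Step 5: lead(−x³ − 6x² + x − 1) ÷ lead(D) = −x³ ÷ x³ = −1. Subtract (−1)·D = −x³ − 6x² − 6x + 1. Remainder: 7x − 2.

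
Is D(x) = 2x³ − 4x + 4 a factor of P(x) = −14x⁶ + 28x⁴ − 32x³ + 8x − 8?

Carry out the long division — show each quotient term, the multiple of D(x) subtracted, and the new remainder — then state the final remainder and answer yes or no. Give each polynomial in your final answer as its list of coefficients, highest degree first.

Step 1: lead(−14x⁶ + 28x⁴ − 32x³ + 8x − 8) ÷ lead(D) = −14x⁶ ÷ 2x³ = −7x³. Subtract (−7x³)·D = −14x⁶ + 28x⁴ − 28x³. Remainder: −4x³ + 8x − 8.
Step 2: lead(−4x³ + 8x − 8) ÷ lead(D) = −4x³ ÷ 2x³ = −2. Subtract (−2)·D = −4x³ + 8x − 8. Remainder: 0.

R = [0], so D(x) is a factor of P(x). yes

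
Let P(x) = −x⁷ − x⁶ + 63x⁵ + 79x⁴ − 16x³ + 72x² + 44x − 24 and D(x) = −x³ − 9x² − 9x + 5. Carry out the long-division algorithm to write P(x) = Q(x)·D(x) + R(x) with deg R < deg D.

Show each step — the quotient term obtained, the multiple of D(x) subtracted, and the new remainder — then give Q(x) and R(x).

Step 1: lead(−x⁷ − x⁶ + 63x⁵ + 79x⁴ − 16x³ + 72x² + 44x − 24) ÷ lead(D) = −x⁷ ÷ −x³ = x⁴. Subtract (x⁴)·D = −x⁷ − 9x⁶ − 9x⁵ + 5x⁴. Remainder: 8x⁶ + 72x⁵ + 74x⁴ − 16x³ + 72x² + 44x − 24.
Step 2: lead(8x⁶ + 72x⁵ + 74x⁴ − 16x³ + 72x² + 44x − 24) ÷ lead(D) = 8x⁶ ÷ −x³ = −8x³. Subtract (−8x³)·D = 8x⁶ + 72x⁵ + 72x⁴ − 40x³. Remainder: 2x⁴ + 24x³ + 72x² + 44x − 24.
Step 3: lead(2x⁴ + 24x³ + 72x² + 44x − 24) ÷ lead(D) = 2x⁴ ÷ −x³ = −2x. Subtract (−2x)·D = 2x⁴ + 18x³ + 18x² − 10x. Remainder: 6x³ + 54x² + 54x − 24.
Step 4: lead(6x³ + 54x² + 54x − 24) ÷ lead(D) = 6x³ ÷ −x³ = −6. Subtract (−6)·D = 6x³ + 54x² + 54x − 30. Remainder: 6.

Q(x) = x⁴ − 8x³ − 2x − 6; R(x) = 6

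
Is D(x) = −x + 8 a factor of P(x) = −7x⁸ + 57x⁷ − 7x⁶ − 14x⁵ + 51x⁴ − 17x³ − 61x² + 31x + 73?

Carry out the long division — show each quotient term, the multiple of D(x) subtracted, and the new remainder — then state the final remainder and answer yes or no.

R(x) = 1, so D(x) is not a factor of P(x). no

Step 1: lead(−7x⁸ + 57x⁷ − 7x⁶ − 14x⁵ + 51x⁴ − 17x³ − 61x² + 31x + 73) ÷ lead(D) = −7x⁸ ÷ −x = 7x⁷. Subtract (7x⁷)·D = −7x⁸ + 56x⁷. Remainder: x⁷ − 7x⁶ − 14x⁵ + 51x⁴ − 17x³ − 61x² + 31x + 73.
Step 2: lead(x⁷ − 7x⁶ − 14x⁵ + 51x⁴ − 17x³ − 61x² + 31x + 73) ÷ lead(D) = x⁷ ÷ −x = −x⁶. Subtract (−x⁶)·D = x⁷ − 8x⁶. Remainder: x⁶ − 14x⁵ + 51x⁴ − 17x³ − 61x² + 31x + 73.
Step 3: lead(x⁶ − 14x⁵ + 51x⁴ − 17x³ − 61x² + 31x + 73) ÷ lead(D) = x⁶ ÷ −x = −x⁵. Subtract (−x⁵)·D = x⁶ − 8x⁵. Remainder: −6x⁵ + 51x⁴ − 17x³ − 61x² + 31x + 73.
Step 4: lead(−6x⁵ + 51x⁴ − 17x³ − 61x² + 31x + 73) ÷ lead(D) = −6x⁵ ÷ −x = 6x⁴. Subtract (6x⁴)·D = −6x⁵ + 48x⁴. Remainder: 3x⁴ − 17x³ − 61x² + 31x + 73.
Step 5: lead(3x⁴ − 17x³ − 61x² + 31x + 73) ÷ lead(D) = 3x⁴ ÷ −x = −3x³. Subtract (−3x³)·D = 3x⁴ − 24x³. Remainder: 7x³ − 61x² + 31x + 73.
Step 6: lead(7x³ − 61x² + 31x + 73) ÷ lead(D) = 7x³ ÷ −x = −7x². Subtract (−7x²)·D = 7x³ − 56x². Remainder: −5x² + 31x + 73.
Step 7: lead(−5x² + 31x + 73) ÷ lead(D) = −5x² ÷ −x = 5x. Subtract (5x)·D = −5x² + 40x. Remainder: −9x + 73.
Step 8: lead(−9x + 73) ÷ lead(D) = −9x ÷ −x = 9. Subtract (9)·D = −9x + 72. Remainder: 1.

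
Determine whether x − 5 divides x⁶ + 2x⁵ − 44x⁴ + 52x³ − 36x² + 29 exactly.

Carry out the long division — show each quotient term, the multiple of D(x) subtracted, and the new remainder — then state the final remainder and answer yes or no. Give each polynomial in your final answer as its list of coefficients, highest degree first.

R = [4], so D(x) is not a factor of P(x). no

Step 1: lead(x⁶ + 2x⁵ − 44x⁴ + 52x³ − 36x² + 29) ÷ lead(D) = x⁶ ÷ x = x⁵. Subtract (x⁵)·D = x⁶ − 5x⁵. Remainder: 7x⁵ − 44x⁴ + 52x³ − 36x² + 29.
Step 2: lead(7x⁵ − 44x⁴ + 52x³ − 36x² + 29) ÷ lead(D) = 7x⁵ ÷ x = 7x⁴. Subtract (7x⁴)·D = 7x⁵ − 35x⁴. Remainder: −9x⁴ + 52x³ − 36x² + 29.
Step 3: lead(−9x⁴ + 52x³ − 36x² + 29) ÷ lead(D) = −9x⁴ ÷ x = −9x³. Subtract (−9x³)·D = −9x⁴ + 45x³. Remainder: 7x³ − 36x² + 29.
Step 4: lead(7x³ − 36x² + 29) ÷ lead(D) = 7x³ ÷ x = 7x². Subtract (7x²)·D = 7x³ − 35x². Remainder: −x² + 29.
Step 5: lead(−x² + 29) ÷ lead(D) = −x² ÷ x = −x. Subtract (−x)·D = −x² + 5x. Remainder: −5x + 29.
Step 6: lead(−5x + 29) ÷ lead(D) = −5x ÷ x = −5. Subtract (−5)·D = −5x + 25. Remainder: 4.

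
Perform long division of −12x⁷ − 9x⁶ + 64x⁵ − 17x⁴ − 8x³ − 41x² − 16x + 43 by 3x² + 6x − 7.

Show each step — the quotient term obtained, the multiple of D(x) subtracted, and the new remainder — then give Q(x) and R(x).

Q(x) = −4x⁵ + 5x⁴ + 2x³ + 2x² − 2x − 5; R(x) = 8

Step 1: lead(−12x⁷ − 9x⁶ + 64x⁵ − 17x⁴ − 8x³ − 41x² − 16x + 43) ÷ lead(D) = −12x⁷ ÷ 3x² = −4x⁵. Subtract (−4x⁵)·D = −12x⁷ − 24x⁶ + 28x⁵. Remainder: 15x⁶ + 36x⁵ − 17x⁴ − 8x³ − 41x² − 16x + 43.
Step 2: lead(15x⁶ + 36x⁵ − 17x⁴ − 8x³ − 41x² − 16x + 43) ÷ lead(D) = 15x⁶ ÷ 3x² = 5x⁴. Subtract (5x⁴)·D = 15x⁶ + 30x⁵ − 35x⁴. Remainder: 6x⁵ + 18x⁴ − 8x³ − 41x² − 16x + 43.
Step 3: lead(6x⁵ + 18x⁴ − 8x³ − 41x² − 16x + 43) ÷ lead(D) = 6x⁵ ÷ 3x² = 2x³. Subtract (2x³)·D = 6x⁵ + 12x⁴ − 14x³. Remainder: 6x⁴ + 6x³ − 41x² − 16x + 43.
Step 4: lead(6x⁴ + 6x³ − 41x² − 16x + 43) ÷ lead(D) = 6x⁴ ÷ 3x² = 2x². Subtract (2x²)·D = 6x⁴ + 12x³ − 14x². Remainder: −6x³ − 27x² − 16x + 43.
Step 5: lead(−6x³ − 27x² − 16x + 43) ÷ lead(D) = −6x³ ÷ 3x² = −2x. Subtract (−2x)·D = −6x³ − 12x² + 14x. Remainder: −15x² − 30x + 43.
Step 6: lead(−15x² − 30x + 43) ÷ lead(D) = −15x² ÷ 3x² = −5. Subtract (−5)·D = −15x² − 30x + 35. Remainder: 8.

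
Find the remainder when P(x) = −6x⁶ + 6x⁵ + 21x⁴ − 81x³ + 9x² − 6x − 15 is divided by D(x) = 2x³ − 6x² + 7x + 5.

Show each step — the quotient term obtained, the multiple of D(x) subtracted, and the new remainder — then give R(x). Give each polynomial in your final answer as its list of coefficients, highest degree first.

Step 1: lead(−6x⁶ + 6x⁵ + 21x⁴ − 81x³ + 9x² − 6x − 15) ÷ lead(D) = −6x⁶ ÷ 2x³ = −3x³. Subtract (−3x³)·D = −6x⁶ + 18x⁵ − 21x⁴ − 15x³. Remainder: −12x⁵ + 42x⁴ − 66x³ + 9x² − 6x − 15.
Step 2: lead(−12x⁵ + 42x⁴ − 66x³ + 9x² − 6x − 15) ÷ lead(D) = −12x⁵ ÷ 2x³ = −6x². Subtract (−6x²)·D = −12x⁵ + 36x⁴ − 42x³ − 30x². Remainder: 6x⁴ − 24x³ + 39x² − 6x − 15.
Step 3: lead(6x⁴ − 24x³ + 39x² − 6x − 15) ÷ lead(D) = 6x⁴ ÷ 2x³ = 3x. Subtract (3x)·D = 6x⁴ − 18x³ + 21x² + 15x. Remainder: −6x³ + 18x² − 21x − 15.
Step 4: lead(−6x³ + 18x² − 21x − 15) ÷ lead(D) = −6x³ ÷ 2x³ = −3. Subtract (−3)·D = −6x³ + 18x² − 21x − 15. Remainder: 0.

R = [0]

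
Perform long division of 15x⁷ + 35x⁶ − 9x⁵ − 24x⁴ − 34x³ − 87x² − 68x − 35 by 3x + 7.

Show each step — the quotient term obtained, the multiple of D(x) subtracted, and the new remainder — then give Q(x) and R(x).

Q(x) = 5x⁶ − 3x⁴ − x³ − 9x² − 8x − 4; R(x) = −7

Step 1: lead(15x⁷ + 35x⁶ − 9x⁵ − 24x⁴ − 34x³ − 87x² − 68x − 35) ÷ lead(D) = 15x⁷ ÷ 3x = 5x⁶. Subtract (5x⁶)·D = 15x⁷ + 35x⁶. Remainder: −9x⁵ − 24x⁴ − 34x³ − 87x² − 68x − 35.
Step 2: lead(−9x⁵ − 24x⁴ − 34x³ − 87x² − 68x − 35) ÷ lead(D) = −9x⁵ ÷ 3x = −3x⁴. Subtract (−3x⁴)·D = −9x⁵ − 21x⁴. Remainder: −3x⁴ − 34x³ − 87x² − 68x − 35.
Step 3: lead(−3x⁴ − 34x³ − 87x² − 68x − 35) ÷ lead(D) = −3x⁴ ÷ 3x = −x³. Subtract (−x³)·D = −3x⁴ − 7x³. Remainder: −27x³ − 87x² − 68x − 35.
Step 4: lead(−27x³ − 87x² − 68x − 35) ÷ lead(D) = −27x³ ÷ 3x = −9x². Subtract (−9x²)·D = −27x³ − 63x². Remainder: −24x² − 68x − 35.
Step 5: lead(−24x² − 68x − 35) ÷ lead(D) = −24x² ÷ 3x = −8x. Subtract (−8x)·D = −24x² − 56x. Remainder: −12x − 35.
Step 6: lead(−12x − 35) ÷ lead(D) = −12x ÷ 3x = −4. Subtract (−4)·D = −12x − 28. Remainder: −7.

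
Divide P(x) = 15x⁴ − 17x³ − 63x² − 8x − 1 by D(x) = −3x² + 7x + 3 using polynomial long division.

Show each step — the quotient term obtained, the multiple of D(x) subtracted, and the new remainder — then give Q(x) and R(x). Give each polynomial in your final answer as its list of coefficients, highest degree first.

Step 1: lead(15x⁴ − 17x³ − 63x² − 8x − 1) ÷ lead(D) = 15x⁴ ÷ −3x² = −5x². Subtract (−5x²)·D = 15x⁴ − 35x³ − 15x². Remainder: 18x³ − 48x² − 8x − 1.
Step 2: lead(18x³ − 48x² − 8x − 1) ÷ lead(D) = 18x³ ÷ −3x² = −6x. Subtract (−6x)·D = 18x³ − 42x² − 18x. Remainder: −6x² + 10x − 1.
Step 3: lead(−6x² + 10x − 1) ÷ lead(D) = −6x² ÷ −3x² = 2. Subtract (2)·D = −6x² + 14x + 6. Remainder: −4x − 7.

Q = [-5, -6, 2]; R = [-4, -7]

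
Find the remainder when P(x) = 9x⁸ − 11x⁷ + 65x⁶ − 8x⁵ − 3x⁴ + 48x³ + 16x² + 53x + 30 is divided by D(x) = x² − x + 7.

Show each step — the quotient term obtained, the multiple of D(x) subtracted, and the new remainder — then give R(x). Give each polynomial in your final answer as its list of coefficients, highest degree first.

R = [-6, 2]

Step 1: lead(9x⁸ − 11x⁷ + 65x⁶ − 8x⁵ − 3x⁴ + 48x³ + 16x² + 53x + 30) ÷ lead(D) = 9x⁸ ÷ x² = 9x⁶. Subtract (9x⁶)·D = 9x⁸ − 9x⁷ + 63x⁶. Remainder: −2x⁷ + 2x⁶ − 8x⁵ − 3x⁴ + 48x³ + 16x² + 53x + 30.
Step 2: lead(−2x⁷ + 2x⁶ − 8x⁵ − 3x⁴ + 48x³ + 16x² + 53x + 30) ÷ lead(D) = −2x⁷ ÷ x² = −2x⁵. Subtract (−2x⁵)·D = −2x⁷ + 2x⁶ − 14x⁵. Remainder: 6x⁵ − 3x⁴ + 48x³ + 16x² + 53x + 30.
Step 3: lead(6x⁵ − 3x⁴ + 48x³ + 16x² + 53x + 30) ÷ lead(D) = 6x⁵ ÷ x² = 6x³. Subtract (6x³)·D = 6x⁵ − 6x⁴ + 42x³. Remainder: 3x⁴ + 6x³ + 16x² + 53x + 30.
Step 4: lead(3x⁴ + 6x³ + 16x² + 53x + 30) ÷ lead(D) = 3x⁴ ÷ x² = 3x². Subtract (3x²)·D = 3x⁴ − 3x³ + 21x². Remainder: 9x³ − 5x² + 53x + 30.
Step 5: lead(9x³ − 5x² + 53x + 30) ÷ lead(D) = 9x³ ÷ x² = 9x. Subtract (9x)·D = 9x³ − 9x² + 63x. Remainder: 4x² − 10x + 30.
Step 6: lead(4x² − 10x + 30) ÷ lead(D) = 4x² ÷ x² = 4. Subtract (4)·D = 4x² − 4x + 28. Remainder: −6x + 2.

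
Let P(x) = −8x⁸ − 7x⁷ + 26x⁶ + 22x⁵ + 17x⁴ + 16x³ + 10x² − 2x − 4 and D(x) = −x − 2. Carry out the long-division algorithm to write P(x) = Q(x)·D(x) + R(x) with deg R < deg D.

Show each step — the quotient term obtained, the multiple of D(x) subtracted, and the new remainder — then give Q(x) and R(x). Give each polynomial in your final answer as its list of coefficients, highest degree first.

Step 1: lead(−8x⁸ − 7x⁷ + 26x⁶ + 22x⁵ + 17x⁴ + 16x³ + 10x² − 2x − 4) ÷ lead(D) = −8x⁸ ÷ −x = 8x⁷. Subtract (8x⁷)·D = −8x⁸ − 16x⁷. Remainder: 9x⁷ + 26x⁶ + 22x⁵ + 17x⁴ + 16x³ + 10x² − 2x − 4.
Step 2: lead(9x⁷ + 26x⁶ + 22x⁵ + 17x⁴ + 16x³ + 10x² − 2x − 4) ÷ lead(D) = 9x⁷ ÷ −x = −9x⁶. Subtract (−9x⁶)·D = 9x⁷ + 18x⁶. Remainder: 8x⁶ + 22x⁵ + 17x⁴ + 16x³ + 10x² − 2x − 4.
Step 3: lead(8x⁶ + 22x⁵ + 17x⁴ + 16x³ + 10x² − 2x − 4) ÷ lead(D) = 8x⁶ ÷ −x = −8x⁵. Subtract (−8x⁵)·D = 8x⁶ + 16x⁵. Remainder: 6x⁵ + 17x⁴ + 16x³ + 10x² − 2x − 4.
Step 4: lead(6x⁵ + 17x⁴ + 16x³ + 10x² − 2x − 4) ÷ lead(D) = 6x⁵ ÷ −x = −6x⁴. Subtract (−6x⁴)·D = 6x⁵ + 12x⁴. Remainder: 5x⁴ + 16x³ + 10x² − 2x − 4.
Step 5: lead(5x⁴ + 16x³ + 10x² − 2x − 4) ÷ lead(D) = 5x⁴ ÷ −x = −5x³. Subtract (−5x³)·D = 5x⁴ + 10x³. Remainder: 6x³ + 10x² − 2x − 4.
Step 6: lead(6x³ + 10x² − 2x − 4) ÷ lead(D) = 6x³ ÷ −x = −6x². Subtract (−6x²)·D = 6x³ + 12x². Remainder: −2x² − 2x − 4.
Step 7: lead(−2x² − 2x − 4) ÷ lead(D) = −2x² ÷ −x = 2x. Subtract (2x)·D = −2x² − 4x. Remainder: 2x − 4.
Step 8: lead(2x − 4) ÷ lead(D) = 2x ÷ −x = −2. Subtract (−2)·D = 2x + 4. Remainder: −8.

Q = [8, -9, -8, -6, -5, -6, 2, -2]; R = [-8]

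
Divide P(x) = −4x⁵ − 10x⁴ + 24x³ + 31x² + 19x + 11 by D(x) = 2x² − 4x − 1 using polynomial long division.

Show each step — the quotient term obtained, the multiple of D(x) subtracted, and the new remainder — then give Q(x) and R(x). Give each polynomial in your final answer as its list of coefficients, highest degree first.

Step 1: lead(−4x⁵ − 10x⁴ + 24x³ + 31x² + 19x + 11) ÷ lead(D) = −4x⁵ ÷ 2x² = −2x³. Subtract (−2x³)·D = −4x⁵ + 8x⁴ + 2x³. Remainder: −18x⁴ + 22x³ + 31x² + 19x + 11.
Step 2: lead(−18x⁴ + 22x³ + 31x² + 19x + 11) ÷ lead(D) = −18x⁴ ÷ 2x² = −9x². Subtract (−9x²)·D = −18x⁴ + 36x³ + 9x². Remainder: −14x³ + 22x² + 19x + 11.
Step 3: lead(−14x³ + 22x² + 19x + 11) ÷ lead(D) = −14x³ ÷ 2x² = −7x. Subtract (−7x)·D = −14x³ + 28x² + 7x. Remainder: −6x² + 12x + 11.
Step 4: lead(−6x² + 12x + 11) ÷ lead(D) = −6x² ÷ 2x² = −3. Subtract (−3)·D = −6x² + 12x + 3. Remainder: 8.

Q = [-2, -9, -7, -3]; R = [8]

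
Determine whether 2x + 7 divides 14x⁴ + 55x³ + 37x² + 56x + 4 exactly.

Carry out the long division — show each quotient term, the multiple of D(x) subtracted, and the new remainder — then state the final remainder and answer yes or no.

Step 1: lead(14x⁴ + 55x³ + 37x² + 56x + 4) ÷ lead(D) = 14x⁴ ÷ 2x = 7x³. Subtract (7x³)·D = 14x⁴ + 49x³. Remainder: 6x³ + 37x² + 56x + 4.
Step 2: lead(6x³ + 37x² + 56x + 4) ÷ lead(D) = 6x³ ÷ 2x = 3x². Subtract (3x²)·D = 6x³ + 21x². Remainder: 16x² + 56x + 4.
Step 3: lead(16x² + 56x + 4) ÷ lead(D) = 16x² ÷ 2x = 8x. Subtract (8x)·D = 16x² + 56x. Remainder: 4.

R(x) = 4, so D(x) is not a factor of P(x). no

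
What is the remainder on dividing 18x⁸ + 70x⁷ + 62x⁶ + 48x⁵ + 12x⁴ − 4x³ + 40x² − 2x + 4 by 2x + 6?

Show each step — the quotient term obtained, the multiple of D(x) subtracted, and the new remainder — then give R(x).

Step 1: lead(18x⁸ + 70x⁷ + 62x⁶ + 48x⁵ + 12x⁴ − 4x³ + 40x² − 2x + 4) ÷ lead(D) = 18x⁸ ÷ 2x = 9x⁷. Subtract (9x⁷)·D = 18x⁸ + 54x⁷. Remainder: 16x⁷ + 62x⁶ + 48x⁵ + 12x⁴ − 4x³ + 40x² − 2x + 4.
Step 2: lead(16x⁷ + 62x⁶ + 48x⁵ + 12x⁴ − 4x³ + 40x² − 2x + 4) ÷ lead(D) = 16x⁷ ÷ 2x = 8x⁶. Subtract (8x⁶)·D = 16x⁷ + 48x⁶. Remainder: 14x⁶ + 48x⁵ + 12x⁴ − 4x³ + 40x² − 2x + 4.
Step 3: lead(14x⁶ + 48x⁵ + 12x⁴ − 4x³ + 40x² − 2x + 4) ÷ lead(D) = 14x⁶ ÷ 2x = 7x⁵. Subtract (7x⁵)·D = 14x⁶ + 42x⁵. Remainder: 6x⁵ + 12x⁴ − 4x³ + 40x² − 2x + 4.
Step 4: lead(6x⁵ + 12x⁴ − 4x³ + 40x² − 2x + 4) ÷ lead(D) = 6x⁵ ÷ 2x = 3x⁴. Subtract (3x⁴)·D = 6x⁵ + 18x⁴. Remainder: −6x⁴ − 4x³ + 40x² − 2x + 4.
Step 5: lead(−6x⁴ − 4x³ + 40x² − 2x + 4) ÷ lead(D) = −6x⁴ ÷ 2x = −3x³. Subtract (−3x³)·D = −6x⁴ − 18x³. Remainder: 14x³ + 40x² − 2x + 4.
Step 6: lead(14x³ + 40x² − 2x + 4) ÷ lead(D) = 14x³ ÷ 2x = 7x². Subtract (7x²)·D = 14x³ + 42x². Remainder: −2x² − 2x + 4.
Step 7: lead(−2x² − 2x + 4) ÷ lead(D) = −2x² ÷ 2x = −x. Subtract (−x)·D = −2x² − 6x. Remainder: 4x + 4.
Step 8: lead(4x + 4) ÷ lead(D) = 4x ÷ 2x = 2. Subtract (2)·D = 4x + 12. Remainder: −8.

R(x) = −8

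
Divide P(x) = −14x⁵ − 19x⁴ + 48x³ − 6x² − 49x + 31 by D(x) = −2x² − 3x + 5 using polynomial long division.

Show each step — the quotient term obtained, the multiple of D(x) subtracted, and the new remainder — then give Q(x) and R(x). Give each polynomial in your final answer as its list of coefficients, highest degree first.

Step 1: lead(−14x⁵ − 19x⁴ + 48x³ − 6x² − 49x + 31) ÷ lead(D) = −14x⁵ ÷ −2x² = 7x³. Subtract (7x³)·D = −14x⁵ − 21x⁴ + 35x³. Remainder: 2x⁴ + 13x³ − 6x² − 49x + 31.
Step 2: lead(2x⁴ + 13x³ − 6x² − 49x + 31) ÷ lead(D) = 2x⁴ ÷ −2x² = −x². Subtract (−x²)·D = 2x⁴ + 3x³ − 5x². Remainder: 10x³ − x² − 49x + 31.
Step 3: lead(10x³ − x² − 49x + 31) ÷ lead(D) = 10x³ ÷ −2x² = −5x. Subtract (−5x)·D = 10x³ + 15x² − 25x. Remainder: −16x² − 24x + 31.
Step 4: lead(−16x² − 24x + 31) ÷ lead(D) = −16x² ÷ −2x² = 8. Subtract (8)·D = −16x² − 24x + 40. Remainder: −9.

Q = [7, -1, -5, 8]; R = [-9]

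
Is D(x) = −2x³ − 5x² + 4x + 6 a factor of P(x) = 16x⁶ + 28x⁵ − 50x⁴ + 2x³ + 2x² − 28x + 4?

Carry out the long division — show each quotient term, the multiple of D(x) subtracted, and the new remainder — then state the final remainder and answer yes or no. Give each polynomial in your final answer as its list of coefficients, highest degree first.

R = [-8], so D(x) is not a factor of P(x). no

Step 1: lead(16x⁶ + 28x⁵ − 50x⁴ + 2x³ + 2x² − 28x + 4) ÷ lead(D) = 16x⁶ ÷ −2x³ = −8x³. Subtract (−8x³)·D = 16x⁶ + 40x⁵ − 32x⁴ − 48x³. Remainder: −12x⁵ − 18x⁴ + 50x³ + 2x² − 28x + 4.
Step 2: lead(−12x⁵ − 18x⁴ + 50x³ + 2x² − 28x + 4) ÷ lead(D) = −12x⁵ ÷ −2x³ = 6x². Subtract (6x²)·D = −12x⁵ − 30x⁴ + 24x³ + 36x². Remainder: 12x⁴ + 26x³ − 34x² − 28x + 4.
Step 3: lead(12x⁴ + 26x³ − 34x² − 28x + 4) ÷ lead(D) = 12x⁴ ÷ −2x³ = −6x. Subtract (−6x)·D = 12x⁴ + 30x³ − 24x² − 36x. Remainder: −4x³ − 10x² + 8x + 4.
Step 4: lead(−4x³ − 10x² + 8x + 4) ÷ lead(D) = −4x³ ÷ −2x³ = 2. Subtract (2)·D = −4x³ − 10x² + 8x + 12. Remainder: −8.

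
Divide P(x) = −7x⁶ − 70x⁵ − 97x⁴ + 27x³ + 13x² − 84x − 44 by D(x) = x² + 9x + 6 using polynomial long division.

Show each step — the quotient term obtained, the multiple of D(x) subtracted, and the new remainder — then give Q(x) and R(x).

Step 1: lead(−7x⁶ − 70x⁵ − 97x⁴ + 27x³ + 13x² − 84x − 44) ÷ lead(D) = −7x⁶ ÷ x² = −7x⁴. Subtract (−7x⁴)·D = −7x⁶ − 63x⁵ − 42x⁴. Remainder: −7x⁵ − 55x⁴ + 27x³ + 13x² − 84x − 44.
Step 2: lead(−7x⁵ − 55x⁴ + 27x³ + 13x² − 84x − 44) ÷ lead(D) = −7x⁵ ÷ x² = −7x³. Subtract (−7x³)·D = −7x⁵ − 63x⁴ − 42x³. Remainder: 8x⁴ + 69x³ + 13x² − 84x − 44.
Step 3: lead(8x⁴ + 69x³ + 13x² − 84x − 44) ÷ lead(D) = 8x⁴ ÷ x² = 8x². Subtract (8x²)·D = 8x⁴ + 72x³ + 48x². Remainder: −3x³ − 35x² − 84x − 44.
Step 4: lead(−3x³ − 35x² − 84x − 44) ÷ lead(D) = −3x³ ÷ x² = −3x. Subtract (−3x)·D = −3x³ − 27x² − 18x. Remainder: −8x² − 66x − 44.
Step 5: lead(−8x² − 66x − 44) ÷ lead(D) = −8x² ÷ x² = −8. Subtract (−8)·D = −8x² − 72x − 48. Remainder: 6x + 4.

Q(x) = −7x⁴ − 7x³ + 8x² − 3x − 8; R(x) = 6x + 4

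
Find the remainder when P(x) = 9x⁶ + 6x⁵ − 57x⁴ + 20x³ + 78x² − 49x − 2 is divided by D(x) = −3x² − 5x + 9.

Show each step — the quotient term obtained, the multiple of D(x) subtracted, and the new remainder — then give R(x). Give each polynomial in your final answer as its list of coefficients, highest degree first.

R = [7]

Step 1: lead(9x⁶ + 6x⁵ − 57x⁴ + 20x³ + 78x² − 49x − 2) ÷ lead(D) = 9x⁶ ÷ −3x² = −3x⁴. Subtract (−3x⁴)·D = 9x⁶ + 15x⁵ − 27x⁴. Remainder: −9x⁵ − 30x⁴ + 20x³ + 78x² − 49x − 2.
Step 2: lead(−9x⁵ − 30x⁴ + 20x³ + 78x² − 49x − 2) ÷ lead(D) = −9x⁵ ÷ −3x² = 3x³. Subtract (3x³)·D = −9x⁵ − 15x⁴ + 27x³. Remainder: −15x⁴ − 7x³ + 78x² − 49x − 2.
Step 3: lead(−15x⁴ − 7x³ + 78x² − 49x − 2) ÷ lead(D) = −15x⁴ ÷ −3x² = 5x². Subtract (5x²)·D = −15x⁴ − 25x³ + 45x². Remainder: 18x³ + 33x² − 49x − 2.
Step 4: lead(18x³ + 33x² − 49x − 2) ÷ lead(D) = 18x³ ÷ −3x² = −6x. Subtract (−6x)·D = 18x³ + 30x² − 54x. Remainder: 3x² + 5x − 2.
Step 5: lead(3x² + 5x − 2) ÷ lead(D) = 3x² ÷ −3x² = −1. Subtract (−1)·D = 3x² + 5x − 9. Remainder: 7.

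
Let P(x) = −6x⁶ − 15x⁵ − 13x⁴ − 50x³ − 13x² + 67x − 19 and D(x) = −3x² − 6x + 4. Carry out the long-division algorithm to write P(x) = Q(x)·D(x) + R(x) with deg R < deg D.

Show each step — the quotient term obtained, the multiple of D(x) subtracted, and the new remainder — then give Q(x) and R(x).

Step 1: lead(−6x⁶ − 15x⁵ − 13x⁴ − 50x³ − 13x² + 67x − 19) ÷ lead(D) = −6x⁶ ÷ −3x² = 2x⁴. Subtract (2x⁴)·D = −6x⁶ − 12x⁵ + 8x⁴. Remainder: −3x⁵ − 21x⁴ − 50x³ − 13x² + 67x − 19.
Step 2: lead(−3x⁵ − 21x⁴ − 50x³ − 13x² + 67x − 19) ÷ lead(D) = −3x⁵ ÷ −3x² = x³. Subtract (x³)·D = −3x⁵ − 6x⁴ + 4x³. Remainder: −15x⁴ − 54x³ − 13x² + 67x − 19.
Step 3: lead(−15x⁴ − 54x³ − 13x² + 67x − 19) ÷ lead(D) = −15x⁴ ÷ −3x² = 5x². Subtract (5x²)·D = −15x⁴ − 30x³ + 20x². Remainder: −24x³ − 33x² + 67x − 19.
Step 4: lead(−24x³ − 33x² + 67x − 19) ÷ lead(D) = −24x³ ÷ −3x² = 8x. Subtract (8x)·D = −24x³ − 48x² + 32x. Remainder: 15x² + 35x − 19.
Step 5: lead(15x² + 35x − 19) ÷ lead(D) = 15x² ÷ −3x² = −5. Subtract (−5)·D = 15x² + 30x − 20. Remainder: 5x + 1.

Q(x) = 2x⁴ + x³ + 5x² + 8x − 5; R(x) = 5x + 1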